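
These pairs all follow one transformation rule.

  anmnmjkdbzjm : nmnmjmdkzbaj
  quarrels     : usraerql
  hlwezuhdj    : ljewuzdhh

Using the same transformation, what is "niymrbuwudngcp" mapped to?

ipmybrwudugnnc

The transformation: swap the first and last characters, then swap each adjacent pair of characters (1↔2, 3↔4, ...).
Applying both steps to "niymrbuwudngcp": "piymrbuwudngcn", then "ipmybrwudugnnc".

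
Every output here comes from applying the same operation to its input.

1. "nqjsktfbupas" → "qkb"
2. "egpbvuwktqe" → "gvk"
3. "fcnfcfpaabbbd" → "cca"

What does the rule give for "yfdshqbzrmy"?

fhz

The transformation: delete the last 3 characters, then keep one character in every 3, starting at position 2 (positions 2nd, 5th, 8th, ...).
Starting from "yfdshqbzrmy": after the first operation, "yfdshqbz"; after the second, "fhz".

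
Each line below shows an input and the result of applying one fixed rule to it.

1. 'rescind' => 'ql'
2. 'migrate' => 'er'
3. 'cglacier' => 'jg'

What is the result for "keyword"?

Rule — keep one character in every 3, starting at position 3 (positions 3rd, 6th, 9th, ...), then shift every letter 2 places backward in the alphabet (wrapping around).
On "keyword": the first step gives "yr", and the second then gives "wp".

wp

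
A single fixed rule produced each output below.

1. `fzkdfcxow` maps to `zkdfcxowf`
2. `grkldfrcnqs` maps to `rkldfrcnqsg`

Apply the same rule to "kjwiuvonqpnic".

Looking at the pairs, the operation is to move the first character to the end.
Doing the same to "kjwiuvonqpnic": "jwiuvonqpnick".

jwiuvonqpnick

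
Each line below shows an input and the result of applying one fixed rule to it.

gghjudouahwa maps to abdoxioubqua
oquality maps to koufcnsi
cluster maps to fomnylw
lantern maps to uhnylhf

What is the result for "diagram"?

cualugx

Looking at the pairs, the operation is to shift every letter 6 places backward in the alphabet (wrapping around), then move the first character to the end.
Working it through for "diagram": intermediate "xcualug", final "cualugx".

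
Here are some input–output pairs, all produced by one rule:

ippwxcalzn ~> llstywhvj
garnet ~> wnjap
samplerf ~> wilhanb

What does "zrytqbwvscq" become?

nupmxsroym

What's happening: delete the first character, then shift every letter 4 places backward in the alphabet (wrapping around).
For "zrytqbwvscq", step one produces "rytqbwvscq"; step two turns that into "nupmxsroym".
(Check on "ippwxcalzn": → "ppwxcalzn" → "llstywhvj" ✓)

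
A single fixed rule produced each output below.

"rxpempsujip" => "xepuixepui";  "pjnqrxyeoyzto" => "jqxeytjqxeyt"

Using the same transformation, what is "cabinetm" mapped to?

The pattern: keep every other character starting from the second (positions 2nd, 4th, 6th, ...), then write the whole string twice.
Starting from "cabinetm": after the first operation, "aiem"; after the second, "aiemaiem".

aiemaiem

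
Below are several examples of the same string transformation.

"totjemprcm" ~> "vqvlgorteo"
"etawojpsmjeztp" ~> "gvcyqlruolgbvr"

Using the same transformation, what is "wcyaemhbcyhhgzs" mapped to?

yeacgojdeajjibu

What's happening: shift every letter 2 places forward in the alphabet (wrapping around).
So "wcyaemhbcyhhgzs" becomes "yeacgojdeajjibu".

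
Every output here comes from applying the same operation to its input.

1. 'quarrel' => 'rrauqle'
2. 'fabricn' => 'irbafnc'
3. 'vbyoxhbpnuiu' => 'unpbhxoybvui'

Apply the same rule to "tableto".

What's happening: move the last 2 characters to the front (rotate right by 2), then reverse the string.
Starting from "tableto": after the first operation, "totable"; after the second, "elbatot".

elbatot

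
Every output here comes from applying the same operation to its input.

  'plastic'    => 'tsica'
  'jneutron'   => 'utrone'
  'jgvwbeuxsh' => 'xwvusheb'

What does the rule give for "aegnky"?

In each case the input is transformed by: delete the first 2 characters, then sort the characters into reverse alphabetical order.
Applying both steps to "aegnky": "gnky", then "ynkg".

ynkg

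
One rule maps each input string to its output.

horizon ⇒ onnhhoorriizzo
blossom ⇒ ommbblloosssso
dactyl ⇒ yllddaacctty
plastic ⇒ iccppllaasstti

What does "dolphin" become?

Each output is the input with this applied: double every character, then move the last 3 characters to the front (rotate right by 3).
Working it through for "dolphin": intermediate "ddoollpphhiinn", final "innddoollpphhi".

innddoollpphhi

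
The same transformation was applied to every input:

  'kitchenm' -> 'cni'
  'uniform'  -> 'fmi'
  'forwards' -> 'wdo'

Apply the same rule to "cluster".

sru

In each case the input is transformed by: move the first 3 characters to the end (rotate left by 3), then keep one character in every 3, starting at position 1 (positions 1st, 4th, 7th, ...).
Applying both steps to "cluster": "sterclu", then "sru".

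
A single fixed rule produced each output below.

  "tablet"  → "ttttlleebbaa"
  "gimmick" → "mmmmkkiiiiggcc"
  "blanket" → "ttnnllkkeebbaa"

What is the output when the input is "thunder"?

uuttrrnnhheedd

Looking at the pairs, the operation is to sort the characters into reverse alphabetical order, then double every character.
Starting from "thunder": after the first operation, "utrnhed"; after the second, "uuttrrnnhheedd".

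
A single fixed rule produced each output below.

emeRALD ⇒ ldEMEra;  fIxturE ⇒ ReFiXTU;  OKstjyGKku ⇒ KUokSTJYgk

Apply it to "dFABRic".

The pattern: move the last 2 characters to the front (rotate right by 2), then flip the case of every letter.
Applying both steps to "dFABRic": "icdFABR", then "ICDfabr".

ICDfabr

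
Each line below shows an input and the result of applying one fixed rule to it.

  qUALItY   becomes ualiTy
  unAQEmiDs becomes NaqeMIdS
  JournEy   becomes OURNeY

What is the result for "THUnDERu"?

huNderU

Rule — delete the first character, then flip the case of every letter.
Working it through for "THUnDERu": intermediate "HUnDERu", final "huNderU".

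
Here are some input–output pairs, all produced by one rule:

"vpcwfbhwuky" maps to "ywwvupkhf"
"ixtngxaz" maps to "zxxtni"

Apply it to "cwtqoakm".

Rule — sort the characters into reverse alphabetical order, then delete the last 2 characters.
"cwtqoakm" → "wtqomkca" → "wtqomk".
(Check on "vpcwfbhwuky": → "ywwvupkhfcb" → "ywwvupkhf" ✓)

wtqomk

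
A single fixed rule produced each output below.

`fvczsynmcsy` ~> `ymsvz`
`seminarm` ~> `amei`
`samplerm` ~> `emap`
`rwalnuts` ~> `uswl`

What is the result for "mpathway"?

Rule — keep every other character starting from the second (positions 2nd, 4th, 6th, ...), then move the first 2 characters to the end (rotate left by 2).
"mpathway" → "ptwy" → "wypt".

wypt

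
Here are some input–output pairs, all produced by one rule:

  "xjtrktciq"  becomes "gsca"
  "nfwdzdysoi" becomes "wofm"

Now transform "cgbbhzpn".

Looking at the pairs, the operation is to shift every letter 9 places forward in the alphabet (wrapping around), then keep only the first 4 characters.
For "cgbbhzpn", step one produces "lpkkqiyw"; step two turns that into "lpkk".

lpkk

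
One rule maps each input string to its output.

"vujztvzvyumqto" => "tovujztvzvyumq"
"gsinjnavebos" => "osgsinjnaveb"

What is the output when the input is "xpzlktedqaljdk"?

dkxpzlktedqalj

The transformation: move the last 2 characters to the front (rotate right by 2).
Doing the same to "xpzlktedqaljdk": "dkxpzlktedqalj".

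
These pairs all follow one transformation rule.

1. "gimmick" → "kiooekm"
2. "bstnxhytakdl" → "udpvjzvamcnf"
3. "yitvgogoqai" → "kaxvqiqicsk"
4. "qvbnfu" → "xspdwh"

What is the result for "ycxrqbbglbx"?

The rule is to swap each adjacent pair of characters (1↔2, 3↔4, ...), then shift every letter 2 places forward in the alphabet (wrapping around).
Working it through for "ycxrqbbglbx": intermediate "cyrxbqgbblx", final "eatzdsiddnz".

eatzdsiddnz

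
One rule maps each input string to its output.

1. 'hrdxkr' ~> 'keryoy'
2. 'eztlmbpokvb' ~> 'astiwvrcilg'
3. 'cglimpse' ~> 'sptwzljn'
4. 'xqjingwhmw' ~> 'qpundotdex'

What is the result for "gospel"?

What's happening: shift every letter 7 places forward in the alphabet (wrapping around), then move the first 2 characters to the end (rotate left by 2).
On "gospel": the first step gives "nvzwls", and the second then gives "zwlsnv".
(Check on "cglimpse": → "jnsptwzl" → "sptwzljn" ✓)

zwlsnv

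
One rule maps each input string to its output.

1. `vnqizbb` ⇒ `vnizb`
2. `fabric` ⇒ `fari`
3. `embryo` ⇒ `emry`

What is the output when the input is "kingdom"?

kigdm

What's happening: double every character, then keep one character in every 3, starting at position 1 (positions 1st, 4th, 7th, ...).
"kingdom" → "kigdm".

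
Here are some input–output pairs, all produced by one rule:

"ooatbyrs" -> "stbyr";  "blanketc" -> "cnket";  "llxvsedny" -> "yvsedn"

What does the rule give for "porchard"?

dchar

Each output is the input with this applied: delete the first 3 characters, then move the last character to the front.
On "porchard": the first step gives "chard", and the second then gives "dchar".
(Check on "ooatbyrs": → "tbyrs" → "stbyr" ✓)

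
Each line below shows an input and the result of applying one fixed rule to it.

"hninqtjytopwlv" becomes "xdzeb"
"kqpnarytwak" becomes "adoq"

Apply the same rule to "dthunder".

tku

The transformation: keep one character in every 3, starting at position 1 (positions 1st, 4th, 7th, ...), then shift every letter 10 places backward in the alphabet (wrapping around).
For "dthunder", step one produces "due"; step two turns that into "tku".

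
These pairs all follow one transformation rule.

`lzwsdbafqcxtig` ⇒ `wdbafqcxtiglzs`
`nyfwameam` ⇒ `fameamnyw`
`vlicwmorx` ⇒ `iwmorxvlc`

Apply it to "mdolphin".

ophinmdl

What's happening: move the first 3 characters to the end (rotate left by 3), then swap the first and last characters.
"mdolphin" → "lphinmdo" → "ophinmdl".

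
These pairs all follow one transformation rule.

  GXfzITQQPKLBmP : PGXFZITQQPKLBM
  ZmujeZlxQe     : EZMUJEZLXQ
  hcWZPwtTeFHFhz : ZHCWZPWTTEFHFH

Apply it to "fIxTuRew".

Each output is the input with this applied: move the last character to the front, then convert every letter to uppercase.
"fIxTuRew" → "wfIxTuRe" → "WFIXTURE".

WFIXTURE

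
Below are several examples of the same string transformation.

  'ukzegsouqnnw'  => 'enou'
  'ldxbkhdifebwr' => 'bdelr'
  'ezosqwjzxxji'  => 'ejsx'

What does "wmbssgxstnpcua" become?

nsuwx

The pattern: keep one character in every 3, starting at position 1 (positions 1st, 4th, 7th, ...), then sort the characters into alphabetical order.
Working it through for "wmbssgxstnpcua": intermediate "wsxnu", final "nsuwx".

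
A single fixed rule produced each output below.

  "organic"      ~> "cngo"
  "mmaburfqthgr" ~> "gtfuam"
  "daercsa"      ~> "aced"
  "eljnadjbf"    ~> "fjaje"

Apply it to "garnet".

erg

In each case the input is transformed by: keep every other character starting from the first (positions 1st, 3rd, 5th, ...), then reverse the string.
On "garnet": the first step gives "gre", and the second then gives "erg".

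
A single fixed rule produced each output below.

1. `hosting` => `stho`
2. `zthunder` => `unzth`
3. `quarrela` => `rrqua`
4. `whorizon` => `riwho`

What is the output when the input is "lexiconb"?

Each output is the input with this applied: delete the last 3 characters, then move the last 2 characters to the front (rotate right by 2).
Working it through for "lexiconb": intermediate "lexic", final "iclex".

iclex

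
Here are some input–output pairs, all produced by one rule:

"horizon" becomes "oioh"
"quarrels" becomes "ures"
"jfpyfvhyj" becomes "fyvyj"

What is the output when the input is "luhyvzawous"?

uyzwul

Rule — move the first character to the end, then keep every other character starting from the first (positions 1st, 3rd, 5th, ...).
On "luhyvzawous" that produces "uyzwul".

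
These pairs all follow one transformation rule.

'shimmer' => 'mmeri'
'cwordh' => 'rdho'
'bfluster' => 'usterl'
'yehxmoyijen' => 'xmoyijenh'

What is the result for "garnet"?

netr

Looking at the pairs, the operation is to delete the first 2 characters, then move the first character to the end.
Working it through for "garnet": intermediate "rnet", final "netr".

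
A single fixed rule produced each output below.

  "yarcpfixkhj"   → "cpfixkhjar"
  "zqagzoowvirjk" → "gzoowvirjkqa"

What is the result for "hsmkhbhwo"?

What's happening: delete the first character, then move the first 2 characters to the end (rotate left by 2).
Starting from "hsmkhbhwo": after the first operation, "smkhbhwo"; after the second, "khbhwosm".

khbhwosm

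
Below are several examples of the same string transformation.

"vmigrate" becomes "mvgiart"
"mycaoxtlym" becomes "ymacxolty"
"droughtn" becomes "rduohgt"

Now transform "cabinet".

Looking at the pairs, the operation is to delete the last character, then swap each adjacent pair of characters (1↔2, 3↔4, ...).
Working it through for "cabinet": intermediate "cabine", final "aciben".

aciben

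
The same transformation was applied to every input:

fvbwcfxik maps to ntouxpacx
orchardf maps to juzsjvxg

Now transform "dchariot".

The pattern: shift every letter 8 places backward in the alphabet (wrapping around), then move the first character to the end.
For "dchariot", step one produces "vuzsjagl"; step two turns that into "uzsjaglv".

uzsjaglv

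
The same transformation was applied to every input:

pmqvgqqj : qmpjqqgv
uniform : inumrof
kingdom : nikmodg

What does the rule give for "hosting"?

sohgnit

The rule is to move the first 3 characters to the end (rotate left by 3), then reverse the string.
Applying both steps to "hosting": "tinghos", then "sohgnit".
(Check on "kingdom": → "gdomkin" → "nikmodg" ✓)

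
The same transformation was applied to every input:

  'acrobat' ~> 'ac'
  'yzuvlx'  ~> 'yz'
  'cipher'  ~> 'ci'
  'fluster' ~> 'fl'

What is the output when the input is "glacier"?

The pattern: keep only the first 2 characters.
"glacier" → "gl".

gl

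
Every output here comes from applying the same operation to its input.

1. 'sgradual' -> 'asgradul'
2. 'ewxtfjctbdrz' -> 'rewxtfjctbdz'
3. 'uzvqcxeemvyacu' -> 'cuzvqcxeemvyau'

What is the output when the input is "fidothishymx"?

The transformation: move the last character to the front, then swap the first and last characters.
"fidothishymx" → "xfidothishym" → "mfidothishyx".

mfidothishyx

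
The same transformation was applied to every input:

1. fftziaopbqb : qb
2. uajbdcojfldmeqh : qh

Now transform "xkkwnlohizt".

Looking at the pairs, the operation is to keep only the last 2 characters.
On "xkkwnlohizt" that produces "zt".

zt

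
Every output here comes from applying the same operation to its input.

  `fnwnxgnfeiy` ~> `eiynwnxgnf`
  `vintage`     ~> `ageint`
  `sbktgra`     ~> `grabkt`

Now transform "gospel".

pelos

What's happening: delete the first character, then move the last 3 characters to the front (rotate right by 3).
Applying both steps to "gospel": "ospel", then "pelos".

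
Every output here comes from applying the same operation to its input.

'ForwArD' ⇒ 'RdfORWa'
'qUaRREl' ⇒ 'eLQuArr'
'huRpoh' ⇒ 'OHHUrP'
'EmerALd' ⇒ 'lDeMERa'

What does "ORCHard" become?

RDorchA

Rule — move the last 2 characters to the front (rotate right by 2), then flip the case of every letter.
Starting from "ORCHard": after the first operation, "rdORCHa"; after the second, "RDorchA".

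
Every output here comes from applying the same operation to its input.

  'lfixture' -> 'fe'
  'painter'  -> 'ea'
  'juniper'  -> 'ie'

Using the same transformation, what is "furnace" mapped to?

Rule — sort the characters into reverse alphabetical order, then keep only the last 2 characters.
For "furnace", step one produces "urnfeca"; step two turns that into "ca".

ca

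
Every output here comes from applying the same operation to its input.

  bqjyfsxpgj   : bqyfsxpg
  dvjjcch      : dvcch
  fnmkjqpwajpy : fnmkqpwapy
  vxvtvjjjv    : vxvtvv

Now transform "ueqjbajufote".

In each case the input is transformed by: remove every "j".
Applying that to "ueqjbajufote" gives "ueqbaufote".

ueqbaufote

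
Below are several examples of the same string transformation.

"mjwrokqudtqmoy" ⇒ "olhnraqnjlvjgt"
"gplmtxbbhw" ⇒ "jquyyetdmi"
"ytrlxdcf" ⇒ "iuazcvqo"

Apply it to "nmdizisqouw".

The rule is to shift every letter 3 places backward in the alphabet (wrapping around), then move the first 3 characters to the end (rotate left by 3).
Starting from "nmdizisqouw": after the first operation, "kjafwfpnlrt"; after the second, "fwfpnlrtkja".

fwfpnlrtkja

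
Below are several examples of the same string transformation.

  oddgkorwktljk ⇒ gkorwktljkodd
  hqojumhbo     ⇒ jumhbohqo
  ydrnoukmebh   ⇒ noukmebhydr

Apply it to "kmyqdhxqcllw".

Each output is the input with this applied: move the first 3 characters to the end (rotate left by 3).
Applying that to "kmyqdhxqcllw" gives "qdhxqcllwkmy".

qdhxqcllwkmy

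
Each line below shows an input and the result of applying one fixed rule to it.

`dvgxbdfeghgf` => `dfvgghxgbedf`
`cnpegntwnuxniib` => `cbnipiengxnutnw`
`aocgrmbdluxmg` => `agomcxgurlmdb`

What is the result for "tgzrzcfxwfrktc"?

tcgtzkrrzfcwfx

Looking at the pairs, the operation is to take characters alternately from the front and the back (1st, last, 2nd, 2nd-last, ...).
So "tgzrzcfxwfrktc" becomes "tcgtzkrrzfcwfx".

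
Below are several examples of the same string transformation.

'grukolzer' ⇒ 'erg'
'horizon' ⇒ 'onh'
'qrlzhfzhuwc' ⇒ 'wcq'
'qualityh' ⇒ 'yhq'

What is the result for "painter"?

Rule — move the last 2 characters to the front (rotate right by 2), then keep only the first 3 characters.
For "painter", step one produces "erpaint"; step two turns that into "erp".
(Check on "horizon": → "onhoriz" → "onh" ✓)

erp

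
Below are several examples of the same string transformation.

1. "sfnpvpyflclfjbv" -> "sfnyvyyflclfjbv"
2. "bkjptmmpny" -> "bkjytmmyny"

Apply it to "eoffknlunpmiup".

eoffknlunymiuy

The transformation: replace every "p" with "y".
Doing the same to "eoffknlunpmiup": "eoffknlunymiuy".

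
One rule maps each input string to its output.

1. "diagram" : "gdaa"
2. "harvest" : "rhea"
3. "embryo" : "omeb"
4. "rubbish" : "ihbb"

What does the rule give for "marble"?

Rule — sort the characters into reverse alphabetical order, then keep only the last 4 characters.
"marble" → "rmleba" → "leba".

leba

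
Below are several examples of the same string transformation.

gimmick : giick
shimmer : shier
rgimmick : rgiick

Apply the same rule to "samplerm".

sapler

Looking at the pairs, the operation is to remove every "m".
Applying that to "samplerm" gives "sapler".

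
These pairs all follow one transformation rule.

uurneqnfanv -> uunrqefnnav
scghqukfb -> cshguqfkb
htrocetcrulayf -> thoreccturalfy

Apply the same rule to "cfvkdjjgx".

fckvjdgjx

In each case the input is transformed by: swap each adjacent pair of characters (1↔2, 3↔4, ...).
So "cfvkdjjgx" becomes "fckvjdgjx".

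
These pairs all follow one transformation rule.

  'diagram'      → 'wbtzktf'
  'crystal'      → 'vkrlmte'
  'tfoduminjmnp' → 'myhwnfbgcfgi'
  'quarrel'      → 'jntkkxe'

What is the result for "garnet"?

ztkgxm

The transformation: shift every letter 7 places backward in the alphabet (wrapping around).
So "garnet" becomes "ztkgxm".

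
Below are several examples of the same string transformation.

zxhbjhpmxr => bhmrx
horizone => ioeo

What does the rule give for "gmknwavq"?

Looking at the pairs, the operation is to move the first 3 characters to the end (rotate left by 3), then keep every other character starting from the first (positions 1st, 3rd, 5th, ...).
For "gmknwavq", step one produces "nwavqgmk"; step two turns that into "naqm".

naqm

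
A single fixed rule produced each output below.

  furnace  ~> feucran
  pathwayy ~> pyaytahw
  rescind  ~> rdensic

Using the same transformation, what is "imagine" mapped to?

The transformation: take characters alternately from the front and the back (1st, last, 2nd, 2nd-last, ...).
On "imagine" that produces "iemnaig".

iemnaig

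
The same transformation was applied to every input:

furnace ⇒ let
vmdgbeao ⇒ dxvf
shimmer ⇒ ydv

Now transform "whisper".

Rule — shift every letter 9 places backward in the alphabet (wrapping around), then keep every other character starting from the second (positions 2nd, 4th, 6th, ...).
For "whisper", step one produces "nyzjgvi"; step two turns that into "yjv".

yjv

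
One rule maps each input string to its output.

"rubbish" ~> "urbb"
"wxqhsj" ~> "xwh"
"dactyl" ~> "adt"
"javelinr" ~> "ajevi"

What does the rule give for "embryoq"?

Rule — swap each adjacent pair of characters (1↔2, 3↔4, ...), then delete the last 3 characters.
"embryoq" → "merboyq" → "merb".

merb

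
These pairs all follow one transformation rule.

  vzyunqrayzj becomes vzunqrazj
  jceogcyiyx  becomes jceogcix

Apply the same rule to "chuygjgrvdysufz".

The pattern: remove every "y".
For "chuygjgrvdysufz" the result is "chugjgrvdsufz".

chugjgrvdsufz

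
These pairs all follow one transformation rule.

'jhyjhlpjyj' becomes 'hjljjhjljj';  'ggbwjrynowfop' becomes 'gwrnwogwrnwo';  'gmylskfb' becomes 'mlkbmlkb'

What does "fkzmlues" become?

kmuskmus

The transformation: keep every other character starting from the second (positions 2nd, 4th, 6th, ...), then write the whole string twice.
"fkzmlues" → "kmus" → "kmuskmus".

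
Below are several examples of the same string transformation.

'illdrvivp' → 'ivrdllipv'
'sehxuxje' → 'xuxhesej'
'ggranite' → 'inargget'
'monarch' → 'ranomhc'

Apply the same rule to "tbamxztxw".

Looking at the pairs, the operation is to reverse the string, then move the first 2 characters to the end (rotate left by 2).
Working it through for "tbamxztxw": intermediate "wxtzxmabt", final "tzxmabtwx".

tzxmabtwx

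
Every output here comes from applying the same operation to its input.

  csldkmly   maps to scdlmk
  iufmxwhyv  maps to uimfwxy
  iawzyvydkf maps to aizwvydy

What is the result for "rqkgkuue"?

qrgkuk

What's happening: swap each adjacent pair of characters (1↔2, 3↔4, ...), then delete the last 2 characters.
Applying both steps to "rqkgkuue": "qrgkukeu", then "qrgkuk".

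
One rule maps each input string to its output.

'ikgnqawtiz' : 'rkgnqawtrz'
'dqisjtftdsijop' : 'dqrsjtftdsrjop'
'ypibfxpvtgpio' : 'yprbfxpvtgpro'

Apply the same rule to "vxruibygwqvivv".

Each output is the input with this applied: replace every "i" with "r".
On "vxruibygwqvivv" that produces "vxrurbygwqvrvv".

vxrurbygwqvrvv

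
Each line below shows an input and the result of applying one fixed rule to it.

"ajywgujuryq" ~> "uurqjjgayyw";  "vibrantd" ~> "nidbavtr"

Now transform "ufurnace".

nfecauur

Each output is the input with this applied: sort the characters into reverse alphabetical order, then move the first 3 characters to the end (rotate left by 3).
Applying both steps to "ufurnace": "uurnfeca", then "nfecauur".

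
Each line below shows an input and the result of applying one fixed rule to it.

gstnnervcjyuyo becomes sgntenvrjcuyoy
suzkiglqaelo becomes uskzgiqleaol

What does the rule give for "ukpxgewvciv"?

The rule is to swap each adjacent pair of characters (1↔2, 3↔4, ...).
Doing the same to "ukpxgewvciv": "kuxpegvwicv".

kuxpegvwicv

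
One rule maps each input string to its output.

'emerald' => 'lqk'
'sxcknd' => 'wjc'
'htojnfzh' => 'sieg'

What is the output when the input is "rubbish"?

Each output is the input with this applied: shift every letter 1 place backward in the alphabet (wrapping around), then keep every other character starting from the second (positions 2nd, 4th, 6th, ...).
"rubbish" → "tar".
(Check on "htojnfzh": → "gsnimeyg" → "sieg" ✓)

tar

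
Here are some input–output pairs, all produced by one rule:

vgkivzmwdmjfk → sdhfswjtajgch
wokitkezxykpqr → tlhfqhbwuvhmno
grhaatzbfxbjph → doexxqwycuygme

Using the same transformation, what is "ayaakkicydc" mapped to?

xvxxhhfzvaz

The pattern: shift every letter 3 places backward in the alphabet (wrapping around).
So "ayaakkicydc" becomes "xvxxhhfzvaz".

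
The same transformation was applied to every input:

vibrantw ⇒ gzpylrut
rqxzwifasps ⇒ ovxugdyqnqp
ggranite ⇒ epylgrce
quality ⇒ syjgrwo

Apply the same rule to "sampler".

Looking at the pairs, the operation is to shift every letter 2 places backward in the alphabet (wrapping around), then move the first character to the end.
Starting from "sampler": after the first operation, "qyknjcp"; after the second, "yknjcpq".

yknjcpq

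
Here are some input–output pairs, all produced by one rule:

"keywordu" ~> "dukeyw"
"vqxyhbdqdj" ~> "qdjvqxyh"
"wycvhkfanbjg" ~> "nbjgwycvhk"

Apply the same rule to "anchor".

ranc

Each output is the input with this applied: swap the front and back halves of the string, then delete the first 2 characters.
Working it through for "anchor": intermediate "horanc", final "ranc".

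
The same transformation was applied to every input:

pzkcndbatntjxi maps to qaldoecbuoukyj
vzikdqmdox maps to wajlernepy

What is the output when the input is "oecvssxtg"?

The pattern: shift every letter 1 place forward in the alphabet (wrapping around).
Applying that to "oecvssxtg" gives "pfdwttyuh".

pfdwttyuh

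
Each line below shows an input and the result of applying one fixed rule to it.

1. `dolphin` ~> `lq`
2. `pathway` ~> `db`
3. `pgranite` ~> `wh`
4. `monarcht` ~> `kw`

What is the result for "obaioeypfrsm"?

vp

In each case the input is transformed by: shift every letter 3 places forward in the alphabet (wrapping around), then keep only the last 2 characters.
Starting from "obaioeypfrsm": after the first operation, "redlrhbsiuvp"; after the second, "vp".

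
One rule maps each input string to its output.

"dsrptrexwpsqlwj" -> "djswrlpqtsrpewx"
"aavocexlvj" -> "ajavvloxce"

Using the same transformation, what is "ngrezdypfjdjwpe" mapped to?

Looking at the pairs, the operation is to take characters alternately from the front and the back (1st, last, 2nd, 2nd-last, ...).
On "ngrezdypfjdjwpe" that produces "negprwejzddjyfp".

negprwejzddjyfp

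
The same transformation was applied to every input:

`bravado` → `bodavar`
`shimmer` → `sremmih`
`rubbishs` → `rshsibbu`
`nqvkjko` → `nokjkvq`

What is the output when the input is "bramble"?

Rule — move the first character to the end, then reverse the string.
Starting from "bramble": after the first operation, "rambleb"; after the second, "belbmar".

belbmar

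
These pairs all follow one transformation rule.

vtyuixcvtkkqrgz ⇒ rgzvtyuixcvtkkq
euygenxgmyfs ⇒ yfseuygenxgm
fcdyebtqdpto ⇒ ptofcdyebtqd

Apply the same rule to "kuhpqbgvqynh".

ynhkuhpqbgvq

The transformation: move the last 3 characters to the front (rotate right by 3).
Doing the same to "kuhpqbgvqynh": "ynhkuhpqbgvq".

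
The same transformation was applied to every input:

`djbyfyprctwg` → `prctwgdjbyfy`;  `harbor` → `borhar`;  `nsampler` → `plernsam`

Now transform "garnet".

Looking at the pairs, the operation is to swap the front and back halves of the string.
On "garnet" that produces "netgar".

netgar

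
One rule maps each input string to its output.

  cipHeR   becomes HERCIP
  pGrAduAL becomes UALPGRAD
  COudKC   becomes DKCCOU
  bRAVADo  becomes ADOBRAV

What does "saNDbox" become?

In each case the input is transformed by: move the last 3 characters to the front (rotate right by 3), then convert every letter to uppercase.
Applying both steps to "saNDbox": "boxsaND", then "BOXSAND".

BOXSAND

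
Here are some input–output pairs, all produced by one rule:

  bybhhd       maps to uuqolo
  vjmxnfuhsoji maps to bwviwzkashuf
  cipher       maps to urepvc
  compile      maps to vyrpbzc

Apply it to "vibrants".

agfivoen

Rule — move the last 3 characters to the front (rotate right by 3), then shift every letter 13 places forward in the alphabet (wrapping around) — i.e. ROT13.
On "vibrants": the first step gives "ntsvibra", and the second then gives "agfivoen".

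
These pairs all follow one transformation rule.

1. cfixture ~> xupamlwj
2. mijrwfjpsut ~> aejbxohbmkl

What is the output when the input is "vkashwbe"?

The transformation: shift every letter 8 places backward in the alphabet (wrapping around), then swap each adjacent pair of characters (1↔2, 3↔4, ...).
For "vkashwbe", step one produces "ncskzotw"; step two turns that into "cnksozwt".
(Check on "mijrwfjpsut": → "eabjoxbhkml" → "aejbxohbmkl" ✓)

cnksozwt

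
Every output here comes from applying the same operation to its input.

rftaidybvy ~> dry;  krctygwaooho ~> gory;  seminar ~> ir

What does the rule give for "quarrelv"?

lr

In each case the input is transformed by: sort the characters into alphabetical order, then keep one character in every 3, starting at position 3 (positions 3rd, 6th, 9th, ...).
"quarrelv" → "aelqrruv" → "lr".
(Check on "rftaidybvy": → "abdfirtvyy" → "dry" ✓)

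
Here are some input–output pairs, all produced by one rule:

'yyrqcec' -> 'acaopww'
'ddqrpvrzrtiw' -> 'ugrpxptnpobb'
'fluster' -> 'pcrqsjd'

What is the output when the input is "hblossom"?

kmqqmjzf

The pattern: shift every letter 2 places backward in the alphabet (wrapping around), then reverse the string.
For "hblossom", step one produces "fzjmqqmk"; step two turns that into "kmqqmjzf".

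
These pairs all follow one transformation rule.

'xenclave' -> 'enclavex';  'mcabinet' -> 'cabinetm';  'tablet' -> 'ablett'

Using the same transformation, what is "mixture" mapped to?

ixturem

Each output is the input with this applied: move the first character to the end.
For "mixture" the result is "ixturem".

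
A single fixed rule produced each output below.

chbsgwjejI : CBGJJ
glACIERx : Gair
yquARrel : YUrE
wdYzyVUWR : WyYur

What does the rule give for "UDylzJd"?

The transformation: flip the case of every letter, then keep every other character starting from the first (positions 1st, 3rd, 5th, ...).
Applying both steps to "UDylzJd": "udYLZjD", then "uYZD".
(Check on "yquARrel": → "YQUarREL" → "YUrE" ✓)

uYZD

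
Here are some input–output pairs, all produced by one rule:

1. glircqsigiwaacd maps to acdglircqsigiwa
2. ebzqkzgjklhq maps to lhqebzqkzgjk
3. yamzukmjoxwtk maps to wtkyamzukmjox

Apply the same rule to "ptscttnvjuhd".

Rule — move the last 3 characters to the front (rotate right by 3).
So "ptscttnvjuhd" becomes "uhdptscttnvj".

uhdptscttnvj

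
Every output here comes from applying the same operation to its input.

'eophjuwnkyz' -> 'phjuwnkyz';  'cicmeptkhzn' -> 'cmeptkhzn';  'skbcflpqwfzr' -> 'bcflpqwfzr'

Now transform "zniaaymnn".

Rule — delete the first 2 characters.
For "zniaaymnn" the result is "iaaymnn".

iaaymnn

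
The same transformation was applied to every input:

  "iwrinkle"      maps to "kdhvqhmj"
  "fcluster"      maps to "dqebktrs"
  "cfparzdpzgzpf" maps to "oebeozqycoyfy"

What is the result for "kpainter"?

dqjozhms

The pattern: move the last 2 characters to the front (rotate right by 2), then shift every letter 1 place backward in the alphabet (wrapping around).
"kpainter" → "erkpaint" → "dqjozhms".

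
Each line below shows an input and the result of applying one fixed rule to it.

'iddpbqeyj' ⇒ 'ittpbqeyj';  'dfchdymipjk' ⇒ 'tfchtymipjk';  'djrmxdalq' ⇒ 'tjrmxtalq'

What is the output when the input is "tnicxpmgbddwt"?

tnicxpmgbttwt

Each output is the input with this applied: replace every "d" with "t".
Applying that to "tnicxpmgbddwt" gives "tnicxpmgbttwt".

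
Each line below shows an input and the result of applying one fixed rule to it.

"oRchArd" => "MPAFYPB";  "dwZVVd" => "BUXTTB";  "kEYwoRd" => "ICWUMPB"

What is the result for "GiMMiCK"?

The transformation: shift every letter 2 places backward in the alphabet (wrapping around), then convert every letter to uppercase.
On "GiMMiCK": the first step gives "EgKKgAI", and the second then gives "EGKKGAI".

EGKKGAI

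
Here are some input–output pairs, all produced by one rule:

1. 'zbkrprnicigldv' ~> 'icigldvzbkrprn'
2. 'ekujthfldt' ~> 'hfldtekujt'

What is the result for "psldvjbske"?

In each case the input is transformed by: swap the front and back halves of the string.
Applying that to "psldvjbske" gives "jbskepsldv".

jbskepsldv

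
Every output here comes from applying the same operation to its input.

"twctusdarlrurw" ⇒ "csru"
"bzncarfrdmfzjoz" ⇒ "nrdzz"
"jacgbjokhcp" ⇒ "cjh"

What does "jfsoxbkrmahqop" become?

Looking at the pairs, the operation is to keep one character in every 3, starting at position 3 (positions 3rd, 6th, 9th, ...).
Doing the same to "jfsoxbkrmahqop": "sbmq".

sbmq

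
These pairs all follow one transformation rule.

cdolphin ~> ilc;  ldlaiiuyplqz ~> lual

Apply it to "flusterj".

Looking at the pairs, the operation is to keep one character in every 3, starting at position 1 (positions 1st, 4th, 7th, ...), then reverse the string.
For "flusterj", step one produces "fsr"; step two turns that into "rsf".

rsf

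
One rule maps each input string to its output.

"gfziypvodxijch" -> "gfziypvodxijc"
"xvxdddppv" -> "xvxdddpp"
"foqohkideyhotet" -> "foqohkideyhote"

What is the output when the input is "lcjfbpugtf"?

lcjfbpugt

In each case the input is transformed by: delete the last character.
So "lcjfbpugtf" becomes "lcjfbpugt".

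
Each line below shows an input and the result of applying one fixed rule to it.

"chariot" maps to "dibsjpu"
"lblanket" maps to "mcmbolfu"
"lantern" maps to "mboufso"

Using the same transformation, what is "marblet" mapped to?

nbscmfu

What's happening: shift every letter 1 place forward in the alphabet (wrapping around).
So "marblet" becomes "nbscmfu".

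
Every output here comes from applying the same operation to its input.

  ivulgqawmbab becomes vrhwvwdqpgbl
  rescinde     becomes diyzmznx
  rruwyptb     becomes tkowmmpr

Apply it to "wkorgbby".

bwwtrfjm

Looking at the pairs, the operation is to shift every letter 5 places backward in the alphabet (wrapping around), then swap the front and back halves of the string.
For "wkorgbby", step one produces "rfjmbwwt"; step two turns that into "bwwtrfjm".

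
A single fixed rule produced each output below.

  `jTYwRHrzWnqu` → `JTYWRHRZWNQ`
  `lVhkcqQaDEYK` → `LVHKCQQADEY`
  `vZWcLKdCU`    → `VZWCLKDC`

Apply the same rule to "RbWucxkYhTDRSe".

RBWUCXKYHTDRS

The rule is to delete the last character, then convert every letter to uppercase.
Applying both steps to "RbWucxkYhTDRSe": "RbWucxkYhTDRS", then "RBWUCXKYHTDRS".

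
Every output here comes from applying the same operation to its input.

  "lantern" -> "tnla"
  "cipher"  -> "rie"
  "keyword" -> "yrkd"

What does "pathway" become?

ytha

Each output is the input with this applied: sort the characters into reverse alphabetical order, then keep every other character starting from the first (positions 1st, 3rd, 5th, ...).
Working it through for "pathway": intermediate "ywtphaa", final "ytha".
(Check on "keyword": → "ywroked" → "yrkd" ✓)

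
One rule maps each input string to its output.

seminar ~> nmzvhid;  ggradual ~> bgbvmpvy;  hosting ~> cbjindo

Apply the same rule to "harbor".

Each output is the input with this applied: take characters alternately from the front and the back (1st, last, 2nd, 2nd-last, ...), then shift every letter 5 places backward in the alphabet (wrapping around).
Starting from "harbor": after the first operation, "hraorb"; after the second, "cmvjmw".

cmvjmw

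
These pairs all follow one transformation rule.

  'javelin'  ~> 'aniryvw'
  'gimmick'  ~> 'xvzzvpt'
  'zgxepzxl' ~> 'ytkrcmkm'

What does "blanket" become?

In each case the input is transformed by: shift every letter 13 places forward in the alphabet (wrapping around) — i.e. ROT13, then swap the first and last characters.
Applying both steps to "blanket": "oynaxrg", then "gynaxro".

gynaxro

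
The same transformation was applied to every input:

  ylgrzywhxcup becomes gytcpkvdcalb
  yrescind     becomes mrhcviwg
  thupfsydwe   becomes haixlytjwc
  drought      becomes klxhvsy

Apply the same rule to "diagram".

Rule — shift every letter 4 places forward in the alphabet (wrapping around), then move the last 3 characters to the front (rotate right by 3).
So "diagram" becomes "veqhmek".

veqhmek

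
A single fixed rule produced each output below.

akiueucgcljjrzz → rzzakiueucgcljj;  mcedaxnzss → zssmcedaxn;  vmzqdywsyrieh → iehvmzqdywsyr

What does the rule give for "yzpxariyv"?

iyvyzpxar

Rule — move the last 3 characters to the front (rotate right by 3).
Doing the same to "yzpxariyv": "iyvyzpxar".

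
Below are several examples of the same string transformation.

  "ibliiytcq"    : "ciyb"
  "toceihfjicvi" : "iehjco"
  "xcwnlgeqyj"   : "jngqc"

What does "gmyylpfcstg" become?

typcm

The pattern: keep every other character starting from the second (positions 2nd, 4th, 6th, ...), then swap the first and last characters.
"gmyylpfcstg" → "typcm".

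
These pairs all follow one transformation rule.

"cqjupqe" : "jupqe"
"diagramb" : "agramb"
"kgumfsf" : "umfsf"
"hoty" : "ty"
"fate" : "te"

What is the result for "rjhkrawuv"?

hkrawuv

The transformation: delete the first 2 characters.
"rjhkrawuv" → "hkrawuv".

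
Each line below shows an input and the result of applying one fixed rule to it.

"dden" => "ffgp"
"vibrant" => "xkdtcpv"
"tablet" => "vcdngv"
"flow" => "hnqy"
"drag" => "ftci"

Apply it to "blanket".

The transformation: shift every letter 2 places forward in the alphabet (wrapping around).
"blanket" → "dncpmgv".

dncpmgv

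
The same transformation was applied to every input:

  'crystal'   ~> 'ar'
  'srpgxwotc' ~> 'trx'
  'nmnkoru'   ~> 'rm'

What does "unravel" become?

The pattern: move the last 3 characters to the front (rotate right by 3), then keep one character in every 3, starting at position 2 (positions 2nd, 5th, 8th, ...).
On "unravel": the first step gives "velunra", and the second then gives "en".

en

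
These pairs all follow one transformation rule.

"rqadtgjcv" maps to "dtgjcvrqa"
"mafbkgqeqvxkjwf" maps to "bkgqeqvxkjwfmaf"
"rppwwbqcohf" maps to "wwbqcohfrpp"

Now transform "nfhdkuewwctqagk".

dkuewwctqagknfh

The transformation: move the first 3 characters to the end (rotate left by 3).
Doing the same to "nfhdkuewwctqagk": "dkuewwctqagknfh".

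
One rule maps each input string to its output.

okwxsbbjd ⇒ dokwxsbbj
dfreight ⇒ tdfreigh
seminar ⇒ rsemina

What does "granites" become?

sgranite

The transformation: move the last character to the front.
On "granites" that produces "sgranite".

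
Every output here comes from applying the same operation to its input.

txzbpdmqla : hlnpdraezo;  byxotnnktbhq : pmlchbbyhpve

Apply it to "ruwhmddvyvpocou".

fikvarrjmjdcqci

The transformation: shift every letter 12 places backward in the alphabet (wrapping around).
So "ruwhmddvyvpocou" becomes "fikvarrjmjdcqci".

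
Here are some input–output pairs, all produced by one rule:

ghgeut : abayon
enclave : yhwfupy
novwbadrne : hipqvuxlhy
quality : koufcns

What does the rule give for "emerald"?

ygylufx

The pattern: shift every letter 6 places backward in the alphabet (wrapping around).
So "emerald" becomes "ygylufx".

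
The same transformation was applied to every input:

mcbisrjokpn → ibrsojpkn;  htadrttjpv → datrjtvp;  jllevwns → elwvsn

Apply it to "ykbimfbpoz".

ibfmpbzo

What's happening: delete the first 2 characters, then swap each adjacent pair of characters (1↔2, 3↔4, ...).
Applying both steps to "ykbimfbpoz": "bimfbpoz", then "ibfmpbzo".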